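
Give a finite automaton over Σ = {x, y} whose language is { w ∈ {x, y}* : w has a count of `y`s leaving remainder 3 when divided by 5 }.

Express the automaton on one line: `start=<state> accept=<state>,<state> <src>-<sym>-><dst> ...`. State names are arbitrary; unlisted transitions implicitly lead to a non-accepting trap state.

Keep the running count of `y`s modulo 5: each `y` advances along the cycle S0 → S1 → S2 → S3 → S4 → S0 while other symbols loop. Accept at S3.
5 states suffice.
        x   y  
>  S0   S0  S1 
   S1   S1  S2 
   S2   S2  S3 
 * S3   S3  S4 
   S4   S4  S0 
(> = start, * = accepting)

start=S0 accept=S3 S0-x->S0 S0-y->S1 S1-x->S1 S1-y->S2 S2-x->S2 S2-y->S3 S3-x->S3 S3-y->S4 S4-x->S4 S4-y->S0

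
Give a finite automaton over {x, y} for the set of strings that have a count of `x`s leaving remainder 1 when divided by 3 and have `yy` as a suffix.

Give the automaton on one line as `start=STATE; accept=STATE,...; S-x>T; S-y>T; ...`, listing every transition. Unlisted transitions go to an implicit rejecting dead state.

Build one automaton per condition and run them in lockstep. The first has 3 states tracking the count of `x`s modulo 3; the second has 3 states tracking how much of the suffix `yy` has currently been matched. A product state is a pair (one from each), accepting exactly when both do. Minimizing collapses redundant product states.
A 5-state machine:
        x   y  
>  s0   s1  s0 
   s1   s2  s3 
   s2   s0  s2 
   s3   s2  s4 
 * s4   s2  s4 
(> = start, * = accepting)

start=s0; accept=s4; s0-x>s1; s0-y>s0; s1-x>s2; s1-y>s3; s2-x>s0; s2-y>s2; s3-x>s2; s3-y>s4; s4-x>s2; s4-y>s4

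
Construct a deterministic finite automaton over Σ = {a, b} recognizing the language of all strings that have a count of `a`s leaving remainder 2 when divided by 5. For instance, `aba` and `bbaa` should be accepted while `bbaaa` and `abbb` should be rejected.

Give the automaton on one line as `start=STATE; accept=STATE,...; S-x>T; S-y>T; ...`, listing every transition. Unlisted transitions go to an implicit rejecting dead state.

The only thing that matters is how many `a`s have appeared, reduced mod 5. Use one state per residue: S0 for 0, …, S4 for 4. Reading `a` moves to the next residue; anything else stays put. S2 is accepting.
A 5-state machine:
        a   b  
>  S0   S1  S0 
   S1   S2  S1 
 * S2   S3  S2 
   S3   S4  S3 
   S4   S0  S4 
(> = start, * = accepting)

start=S0; accept=S2; S0-a>S1; S0-b>S0; S1-a>S2; S1-b>S1; S2-a>S3; S2-b>S2; S3-a>S4; S3-b>S3; S4-a>S0; S4-b>S4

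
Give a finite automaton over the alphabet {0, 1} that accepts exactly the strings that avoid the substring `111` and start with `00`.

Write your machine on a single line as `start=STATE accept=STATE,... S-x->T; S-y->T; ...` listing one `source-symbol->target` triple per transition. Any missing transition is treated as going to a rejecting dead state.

Build one automaton per condition and run them in lockstep. The first has 4 states tracking partial matches of the forbidden pattern `111`; the second has 4 states tracking whether the input so far still matches the prefix `00`. A product state is a pair (one from each), accepting exactly when both do. Equivalent product states are then merged.
6 states suffice.
        0   1  
>  q0   q1  q2 
   q1   q3  q2 
   q2   q2  q2 
 * q3   q3  q4 
 * q4   q3  q5 
 * q5   q3  q2 
(> = start, * = accepting)

start=q0; accept=q3,q4,q5; q0-0->q1; q0-1->q2; q1-0->q3; q1-1->q2; q2-0->q2; q2-1->q2; q3-0->q3; q3-1->q4; q4-0->q3; q4-1->q5; q5-0->q3; q5-1->q2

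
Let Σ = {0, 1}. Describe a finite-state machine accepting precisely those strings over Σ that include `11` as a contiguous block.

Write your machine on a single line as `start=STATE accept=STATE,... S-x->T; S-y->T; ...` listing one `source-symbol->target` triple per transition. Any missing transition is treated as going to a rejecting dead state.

States q0..q1 record the length of the longest prefix of `11` that matches the current input suffix. Reaching q2 means `11` has been seen, and we stay there forever. Accept from q2.
A 3-state machine:
        0   1  
>  q0   q0  q1 
   q1   q0  q2 
 * q2   q2  q2 
(> = start, * = accepting)

start=q0; accept=q2; q0-0->q0; q0-1->q1; q1-0->q0; q1-1->q2; q2-0->q2; q2-1->q2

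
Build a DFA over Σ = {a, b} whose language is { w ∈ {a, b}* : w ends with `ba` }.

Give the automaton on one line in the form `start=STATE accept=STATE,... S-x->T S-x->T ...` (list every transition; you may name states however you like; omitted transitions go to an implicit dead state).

Remember how much of `ba` the current input suffix matches. State S0 means no match yet; S1 means the last symbol is `b`; S2 means the last 2 symbols are `ba`. Only S2 accepts. On a mismatch, fall back to the longest proper suffix that is still a prefix of `ba`.
        a   b  
>  S0   S0  S1 
   S1   S2  S1 
 * S2   S0  S1 
(> = start, * = accepting)

start=S0 accept=S2 S0-a->S0 S0-b->S1 S1-a->S2 S1-b->S1 S2-a->S0 S2-b->S1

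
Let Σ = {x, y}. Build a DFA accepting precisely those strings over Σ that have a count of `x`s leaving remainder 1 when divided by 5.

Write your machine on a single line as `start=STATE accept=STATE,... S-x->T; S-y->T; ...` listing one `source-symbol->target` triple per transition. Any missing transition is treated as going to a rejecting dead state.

Keep the running count of `x`s modulo 5: each `x` advances along the cycle q0 → q1 → q2 → q3 → q4 → q0 while other symbols loop. Accept at q1.
A 5-state machine:
        x   y  
>  q0   q1  q0 
 * q1   q2  q1 
   q2   q3  q2 
   q3   q4  q3 
   q4   q0  q4 
(> = start, * = accepting)

start=q0; accept=q1; q0-x->q1; q0-y->q0; q1-x->q2; q1-y->q1; q2-x->q3; q2-y->q2; q3-x->q4; q3-y->q3; q4-x->q0; q4-y->q4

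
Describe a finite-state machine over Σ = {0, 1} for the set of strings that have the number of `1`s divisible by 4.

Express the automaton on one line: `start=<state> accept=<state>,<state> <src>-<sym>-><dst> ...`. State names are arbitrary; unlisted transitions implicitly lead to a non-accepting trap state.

start=q0 accept=q0 q0-0->q0 q0-1->q1 q1-0->q1 q1-1->q2 q2-0->q2 q2-1->q3 q3-0->q3 q3-1->q0

The only thing that matters is how many `1`s have appeared, reduced mod 4. Use one state per residue: q0 for 0, …, q3 for 3. Reading `1` moves to the next residue; anything else stays put. q0 is accepting.
A 4-state machine:
        0   1  
>* q0   q0  q1 
   q1   q1  q2 
   q2   q2  q3 
   q3   q3  q0 
(> = start, * = accepting)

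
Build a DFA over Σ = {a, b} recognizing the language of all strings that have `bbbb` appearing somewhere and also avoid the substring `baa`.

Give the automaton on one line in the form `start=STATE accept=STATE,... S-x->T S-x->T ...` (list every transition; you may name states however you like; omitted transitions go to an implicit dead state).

start=q0 accept=q7,q9 q0-a->q0 q0-b->q1 q1-a->q2 q1-b->q3 q2-a->q4 q2-b->q1 q3-a->q2 q3-b->q5 q4-a->q4 q4-b->q6 q5-a->q2 q5-b->q7 q6-a->q4 q6-b->q8 q7-a->q9 q7-b->q7 q8-a->q4 q8-b->q10 q9-a->q11 q9-b->q7 q10-a->q4 q10-b->q11 q11-a->q11 q11-b->q11

Build one automaton per condition and run them in lockstep. One (5 states) tracks whether and how much of `bbbb` has been seen; the other (4 states) tracks partial matches of the forbidden pattern `baa`. Each combined state is a pair, one component from each; accept when both components accept.
          a    b  
>  q0     q0   q1 
   q1     q2   q3 
   q2     q4   q1 
   q3     q2   q5 
   q4     q4   q6 
   q5     q2   q7 
   q6     q4   q8 
 * q7     q9   q7 
   q8     q4  q10 
 * q9    q11   q7 
   q10    q4  q11 
   q11   q11  q11 
(> = start, * = accepting)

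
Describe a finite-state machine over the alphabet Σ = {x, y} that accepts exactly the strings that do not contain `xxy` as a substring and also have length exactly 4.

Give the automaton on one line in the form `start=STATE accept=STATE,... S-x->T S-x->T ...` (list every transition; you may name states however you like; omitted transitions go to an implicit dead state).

Run two small machines in parallel and take their product. The first has 4 states tracking partial matches of the forbidden pattern `xxy`; the second has 6 states tracking the input length, saturating at 5. A product state is a pair (one from each), accepting exactly when both do.
          x    y  
>  q0     q1   q2 
   q1     q3   q4 
   q2     q5   q4 
   q3     q6   q7 
   q4     q8   q9 
   q5     q6   q9 
   q6    q10  q11 
   q7    q11  q11 
   q8    q10  q12 
   q9    q13  q12 
 * q10   q14  q15 
   q11   q15  q15 
 * q12   q16  q17 
 * q13   q14  q17 
   q14   q14  q15 
   q15   q15  q15 
   q16   q14  q17 
   q17   q16  q17 
(> = start, * = accepting)

start=q0 accept=q10,q12,q13 q0-x->q1 q0-y->q2 q1-x->q3 q1-y->q4 q2-x->q5 q2-y->q4 q3-x->q6 q3-y->q7 q4-x->q8 q4-y->q9 q5-x->q6 q5-y->q9 q6-x->q10 q6-y->q11 q7-x->q11 q7-y->q11 q8-x->q10 q8-y->q12 q9-x->q13 q9-y->q12 q10-x->q14 q10-y->q15 q11-x->q15 q11-y->q15 q12-x->q16 q12-y->q17 q13-x->q14 q13-y->q17 q14-x->q14 q14-y->q15 q15-x->q15 q15-y->q15 q16-x->q14 q16-y->q17 q17-x->q16 q17-y->q17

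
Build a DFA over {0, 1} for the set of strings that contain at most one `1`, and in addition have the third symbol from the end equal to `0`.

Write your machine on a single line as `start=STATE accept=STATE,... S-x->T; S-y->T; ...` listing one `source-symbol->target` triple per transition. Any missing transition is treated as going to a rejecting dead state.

start=A; accept=H,I,J,P; A-0->B; A-1->C; B-0->D; B-1->E; C-0->F; C-1->G; D-0->H; D-1->I; E-0->J; E-1->K; F-0->L; F-1->M; G-0->N; G-1->O; H-0->H; H-1->I; I-0->J; I-1->K; J-0->L; J-1->M; K-0->N; K-1->O; L-0->P; L-1->Q; M-0->R; M-1->K; N-0->S; N-1->M; O-0->N; O-1->O; P-0->P; P-1->Q; Q-0->R; Q-1->K; R-0->S; R-1->M; S-0->T; S-1->Q; T-0->T; T-1->Q

Run two small machines in parallel and take their product. The first has 3 states tracking the count of `1`s, saturating at 2; the second has 15 states tracking the last 3 symbols read. A product state is a pair (one from each), accepting exactly when both do.
20 states suffice.
       0  1 
>  A   B  C 
   B   D  E 
   C   F  G 
   D   H  I 
   E   J  K 
   F   L  M 
   G   N  O 
 * H   H  I 
 * I   J  K 
 * J   L  M 
   K   N  O 
   L   P  Q 
   M   R  K 
   N   S  M 
   O   N  O 
 * P   P  Q 
   Q   R  K 
   R   S  M 
   S   T  Q 
   T   T  Q 
(> = start, * = accepting)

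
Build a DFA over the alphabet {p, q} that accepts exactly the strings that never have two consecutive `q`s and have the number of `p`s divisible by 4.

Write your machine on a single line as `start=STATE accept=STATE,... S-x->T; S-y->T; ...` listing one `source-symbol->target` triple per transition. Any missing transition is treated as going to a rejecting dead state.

start=s0; accept=s0,s2; s0-p->s1; s0-q->s2; s1-p->s3; s1-q->s4; s2-p->s1; s2-q->s5; s3-p->s6; s3-q->s7; s4-p->s3; s4-q->s5; s5-p->s5; s5-q->s5; s6-p->s0; s6-q->s8; s7-p->s6; s7-q->s5; s8-p->s0; s8-q->s5

Handle the two conditions separately and then intersect. The first has 3 states tracking partial matches of the forbidden pattern `qq`; the second has 4 states tracking the count of `p`s modulo 4. A product state is a pair (one from each), accepting exactly when both do. Equivalent product states are then merged.
9 states suffice.
        p   q  
>* s0   s1  s2 
   s1   s3  s4 
 * s2   s1  s5 
   s3   s6  s7 
   s4   s3  s5 
   s5   s5  s5 
   s6   s0  s8 
   s7   s6  s5 
   s8   s0  s5 
(> = start, * = accepting)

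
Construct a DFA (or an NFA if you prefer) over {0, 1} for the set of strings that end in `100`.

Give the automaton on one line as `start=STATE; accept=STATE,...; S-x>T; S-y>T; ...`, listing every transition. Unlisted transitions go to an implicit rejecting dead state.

Let each state record the length of the longest suffix of the input read so far that is also a prefix of `100`. S1 means the last symbol is `1`; S2 means the last 2 symbols are `10`; S3 means the last 3 symbols are `100`. Accept only at S3, where the string currently ends in `100`.
        0   1  
>  S0   S0  S1 
   S1   S2  S1 
   S2   S3  S1 
 * S3   S0  S1 
(> = start, * = accepting)

start=S0; accept=S3; S0-0>S0; S0-1>S1; S1-0>S2; S1-1>S1; S2-0>S3; S2-1>S1; S3-0>S0; S3-1>S1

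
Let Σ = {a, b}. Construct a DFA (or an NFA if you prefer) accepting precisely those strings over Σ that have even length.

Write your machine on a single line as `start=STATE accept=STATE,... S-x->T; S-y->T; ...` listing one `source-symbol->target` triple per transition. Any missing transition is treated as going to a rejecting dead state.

Only the length mod 2 matters, so use a 2-cycle: from any state, every input symbol moves to the next state, wrapping q1 back to q0. Mark q0 accepting.
With 2 states:
        a   b  
>* q0   q1  q1 
   q1   q0  q0 
(> = start, * = accepting)

start=q0; accept=q0; q0-a->q1; q0-b->q1; q1-a->q0; q1-b->q0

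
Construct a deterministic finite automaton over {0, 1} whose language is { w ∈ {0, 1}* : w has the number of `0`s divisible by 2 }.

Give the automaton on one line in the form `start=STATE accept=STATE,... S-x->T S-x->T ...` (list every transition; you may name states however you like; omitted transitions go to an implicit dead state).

start=s0 accept=s0 s0-0->s1 s0-1->s0 s1-0->s0 s1-1->s1

The only thing that matters is how many `0`s have appeared, reduced mod 2. Use one state per residue: s0 for 0, …, s1 for 1. Reading `0` moves to the next residue; anything else stays put. s0 is accepting.
        0   1  
>* s0   s1  s0 
   s1   s0  s1 
(> = start, * = accepting)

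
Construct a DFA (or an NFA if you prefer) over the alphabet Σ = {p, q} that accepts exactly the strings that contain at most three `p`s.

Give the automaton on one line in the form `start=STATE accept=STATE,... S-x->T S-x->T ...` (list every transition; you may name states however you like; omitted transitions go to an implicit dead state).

Count `p`s, saturating at 4: states A through D mean 0 through 3 `p`s seen; E means more than 3. Each `p` increments (capped at E); other symbols loop. Accept from {A, B, C, D}.
       p  q 
>* A   B  A 
 * B   C  B 
 * C   D  C 
 * D   E  D 
   E   E  E 
(> = start, * = accepting)

start=A accept=A,B,C,D A-p->B A-q->A B-p->C B-q->B C-p->D C-q->C D-p->E D-q->D E-p->E E-q->E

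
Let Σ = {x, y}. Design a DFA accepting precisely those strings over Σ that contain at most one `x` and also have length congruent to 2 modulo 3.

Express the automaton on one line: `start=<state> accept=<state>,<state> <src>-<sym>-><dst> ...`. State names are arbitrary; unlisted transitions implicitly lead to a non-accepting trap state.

Build one automaton per condition and run them in lockstep. The first has 3 states tracking the count of `x`s, saturating at 2; the second has 3 states tracking the input length modulo 3. A product state is a pair (one from each), accepting exactly when both do. Equivalent product states are then merged.
7 states suffice.
        x   y  
>  q0   q1  q2 
   q1   q3  q4 
   q2   q4  q5 
   q3   q3  q3 
 * q4   q3  q6 
 * q5   q6  q0 
   q6   q3  q1 
(> = start, * = accepting)

start=q0 accept=q4,q5 q0-x->q1 q0-y->q2 q1-x->q3 q1-y->q4 q2-x->q4 q2-y->q5 q3-x->q3 q3-y->q3 q4-x->q3 q4-y->q6 q5-x->q6 q5-y->q0 q6-x->q3 q6-y->q1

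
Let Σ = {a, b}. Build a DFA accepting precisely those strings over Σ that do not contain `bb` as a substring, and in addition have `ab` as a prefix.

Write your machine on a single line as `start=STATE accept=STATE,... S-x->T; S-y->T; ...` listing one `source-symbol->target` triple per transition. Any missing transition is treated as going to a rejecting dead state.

start=s0; accept=s4,s6; s0-a->s1; s0-b->s2; s1-a->s3; s1-b->s4; s2-a->s3; s2-b->s5; s3-a->s3; s3-b->s2; s4-a->s6; s4-b->s7; s5-a->s5; s5-b->s5; s6-a->s6; s6-b->s4; s7-a->s7; s7-b->s7

Run two small machines in parallel and take their product. One (3 states) tracks partial matches of the forbidden pattern `bb`; the other (4 states) tracks whether the input so far still matches the prefix `ab`. Each combined state is a pair, one component from each; accept when both components accept.
        a   b  
>  s0   s1  s2 
   s1   s3  s4 
   s2   s3  s5 
   s3   s3  s2 
 * s4   s6  s7 
   s5   s5  s5 
 * s6   s6  s4 
   s7   s7  s7 
(> = start, * = accepting)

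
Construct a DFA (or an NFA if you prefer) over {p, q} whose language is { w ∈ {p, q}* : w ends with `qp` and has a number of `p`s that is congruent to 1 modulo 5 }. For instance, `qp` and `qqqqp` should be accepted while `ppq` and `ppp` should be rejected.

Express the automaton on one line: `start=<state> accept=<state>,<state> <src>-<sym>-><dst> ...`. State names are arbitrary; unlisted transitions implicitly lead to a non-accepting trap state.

Handle the two conditions separately and then intersect. The first has 3 states tracking how much of the suffix `qp` has currently been matched; the second has 5 states tracking the count of `p`s modulo 5. A product state is a pair (one from each), accepting exactly when both do.
With 15 states:
          p    q  
>  S0     S1   S2 
   S1     S3   S4 
   S2     S5   S2 
   S3     S6   S7 
   S4     S8   S4 
 * S5     S3   S4 
   S6     S9  S10 
   S7    S11   S7 
   S8     S6   S7 
   S9     S0  S12 
   S10   S13  S10 
   S11    S9  S10 
   S12   S14  S12 
   S13    S0  S12 
   S14    S1   S2 
(> = start, * = accepting)

start=S0 accept=S5 S0-p->S1 S0-q->S2 S1-p->S3 S1-q->S4 S2-p->S5 S2-q->S2 S3-p->S6 S3-q->S7 S4-p->S8 S4-q->S4 S5-p->S3 S5-q->S4 S6-p->S9 S6-q->S10 S7-p->S11 S7-q->S7 S8-p->S6 S8-q->S7 S9-p->S0 S9-q->S12 S10-p->S13 S10-q->S10 S11-p->S9 S11-q->S10 S12-p->S14 S12-q->S12 S13-p->S0 S13-q->S12 S14-p->S1 S14-q->S2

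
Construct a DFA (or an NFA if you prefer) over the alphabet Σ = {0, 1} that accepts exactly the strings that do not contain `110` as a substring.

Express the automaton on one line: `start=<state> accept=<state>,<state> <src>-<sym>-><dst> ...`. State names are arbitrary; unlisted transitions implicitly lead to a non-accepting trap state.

Track partial matches of the forbidden pattern `110`. State q3 is a dead state reached once `110` has occurred; every other state accepts. q0 means no part of `110` is currently matched.
        0   1  
>* q0   q0  q1 
 * q1   q0  q2 
 * q2   q3  q2 
   q3   q3  q3 
(> = start, * = accepting)

start=q0 accept=q0,q1,q2 q0-0->q0 q0-1->q1 q1-0->q0 q1-1->q2 q2-0->q3 q2-1->q2 q3-0->q3 q3-1->q3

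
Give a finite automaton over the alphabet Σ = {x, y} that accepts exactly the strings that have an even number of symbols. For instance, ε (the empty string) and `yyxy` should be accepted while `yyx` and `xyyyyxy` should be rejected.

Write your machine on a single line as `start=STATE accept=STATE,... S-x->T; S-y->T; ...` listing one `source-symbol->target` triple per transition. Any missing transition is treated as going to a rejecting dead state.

start=q0; accept=q0; q0-x->q1; q0-y->q1; q1-x->q0; q1-y->q0

Count input length modulo 2: every symbol advances one step around the cycle q0 → q1 → q0. Accept at q0.
2 states suffice.
        x   y  
>* q0   q1  q1 
   q1   q0  q0 
(> = start, * = accepting)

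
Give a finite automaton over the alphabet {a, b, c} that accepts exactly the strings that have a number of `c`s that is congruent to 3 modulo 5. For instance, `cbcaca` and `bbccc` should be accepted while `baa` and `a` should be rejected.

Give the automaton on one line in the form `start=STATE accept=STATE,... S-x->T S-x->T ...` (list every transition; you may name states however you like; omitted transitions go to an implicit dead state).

start=q0 accept=q3 q0-a->q0 q0-b->q0 q0-c->q1 q1-a->q1 q1-b->q1 q1-c->q2 q2-a->q2 q2-b->q2 q2-c->q3 q3-a->q3 q3-b->q3 q3-c->q4 q4-a->q4 q4-b->q4 q4-c->q0

The only thing that matters is how many `c`s have appeared, reduced mod 5. Use one state per residue: q0 for 0, …, q4 for 4. Reading `c` moves to the next residue; anything else stays put. q3 is accepting.
With 5 states:
        a   b   c  
>  q0   q0  q0  q1 
   q1   q1  q1  q2 
   q2   q2  q2  q3 
 * q3   q3  q3  q4 
   q4   q4  q4  q0 
(> = start, * = accepting)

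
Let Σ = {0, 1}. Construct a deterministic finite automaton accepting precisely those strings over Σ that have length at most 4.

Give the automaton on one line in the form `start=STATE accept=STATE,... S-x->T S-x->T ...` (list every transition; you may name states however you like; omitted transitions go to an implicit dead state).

We only need to distinguish lengths 0, 1, …, 4, and '>4'. Chain q0 → q1 → q2 → q3 → q4 → q5 on every symbol, with q5 looping. Accepting states: {q0, q1, q2, q3, q4}.
With 6 states:
        0   1  
>* q0   q1  q1 
 * q1   q2  q2 
 * q2   q3  q3 
 * q3   q4  q4 
 * q4   q5  q5 
   q5   q5  q5 
(> = start, * = accepting)

start=q0 accept=q0,q1,q2,q3,q4 q0-0->q1 q0-1->q1 q1-0->q2 q1-1->q2 q2-0->q3 q2-1->q3 q3-0->q4 q3-1->q4 q4-0->q5 q4-1->q5 q5-0->q5 q5-1->q5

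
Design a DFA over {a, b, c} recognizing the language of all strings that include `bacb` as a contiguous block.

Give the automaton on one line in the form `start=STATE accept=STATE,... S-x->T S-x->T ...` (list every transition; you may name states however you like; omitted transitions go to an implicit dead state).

States q0..q3 record the length of the longest prefix of `bacb` that matches the current input suffix. Reaching q4 means `bacb` has been seen, and we stay there forever. Accept from q4.
5 states suffice.
        a   b   c  
>  q0   q0  q1  q0 
   q1   q2  q1  q0 
   q2   q0  q1  q3 
   q3   q0  q4  q0 
 * q4   q4  q4  q4 
(> = start, * = accepting)

start=q0 accept=q4 q0-a->q0 q0-b->q1 q0-c->q0 q1-a->q2 q1-b->q1 q1-c->q0 q2-a->q0 q2-b->q1 q2-c->q3 q3-a->q0 q3-b->q4 q3-c->q0 q4-a->q4 q4-b->q4 q4-c->q4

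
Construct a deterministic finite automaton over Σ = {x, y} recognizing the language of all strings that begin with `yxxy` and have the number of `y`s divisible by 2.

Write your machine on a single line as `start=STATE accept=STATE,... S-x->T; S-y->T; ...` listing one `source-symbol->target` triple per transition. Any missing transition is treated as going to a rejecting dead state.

start=S0; accept=S6; S0-x->S1; S0-y->S2; S1-x->S1; S1-y->S3; S2-x->S4; S2-y->S1; S3-x->S3; S3-y->S1; S4-x->S5; S4-y->S1; S5-x->S3; S5-y->S6; S6-x->S6; S6-y->S7; S7-x->S7; S7-y->S6

Handle the two conditions separately and then intersect. One (6 states) tracks whether the input so far still matches the prefix `yxxy`; the other (2 states) tracks the count of `y`s modulo 2. Each combined state is a pair, one component from each; accept when both components accept.
With 8 states:
        x   y  
>  S0   S1  S2 
   S1   S1  S3 
   S2   S4  S1 
   S3   S3  S1 
   S4   S5  S1 
   S5   S3  S6 
 * S6   S6  S7 
   S7   S7  S6 
(> = start, * = accepting)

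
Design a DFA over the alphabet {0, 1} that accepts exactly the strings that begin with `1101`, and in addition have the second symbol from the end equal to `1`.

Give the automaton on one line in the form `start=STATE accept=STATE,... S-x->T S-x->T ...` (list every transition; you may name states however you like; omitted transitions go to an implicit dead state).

Run two small machines in parallel and take their product. The first has 6 states tracking whether the input so far still matches the prefix `1101`; the second has 7 states tracking the last 2 symbols read. A product state is a pair (one from each), accepting exactly when both do.
With 13 states:
          0    1  
>  s0     s1   s2 
   s1     s3   s4 
   s2     s5   s6 
   s3     s3   s4 
   s4     s5   s7 
   s5     s3   s4 
   s6     s8   s7 
   s7     s5   s7 
   s8     s3   s9 
   s9    s10  s11 
 * s10   s12   s9 
 * s11   s10  s11 
   s12   s12   s9 
(> = start, * = accepting)

start=s0 accept=s10,s11 s0-0->s1 s0-1->s2 s1-0->s3 s1-1->s4 s2-0->s5 s2-1->s6 s3-0->s3 s3-1->s4 s4-0->s5 s4-1->s7 s5-0->s3 s5-1->s4 s6-0->s8 s6-1->s7 s7-0->s5 s7-1->s7 s8-0->s3 s8-1->s9 s9-0->s10 s9-1->s11 s10-0->s12 s10-1->s9 s11-0->s10 s11-1->s11 s12-0->s12 s12-1->s9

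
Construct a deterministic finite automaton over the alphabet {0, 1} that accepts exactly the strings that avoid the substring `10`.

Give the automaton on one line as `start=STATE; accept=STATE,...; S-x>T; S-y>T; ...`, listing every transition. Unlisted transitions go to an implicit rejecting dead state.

This is the complement of 'contains `10`'. Use the same substring-matching states — S0 through S2 holding how much of `10` has just been matched — but flip the accepting set: everything except the trap S2 accepts.
With 3 states:
        0   1  
>* S0   S0  S1 
 * S1   S2  S1 
   S2   S2  S2 
(> = start, * = accepting)

start=S0; accept=S0,S1; S0-0>S0; S0-1>S1; S1-0>S2; S1-1>S1; S2-0>S2; S2-1>S2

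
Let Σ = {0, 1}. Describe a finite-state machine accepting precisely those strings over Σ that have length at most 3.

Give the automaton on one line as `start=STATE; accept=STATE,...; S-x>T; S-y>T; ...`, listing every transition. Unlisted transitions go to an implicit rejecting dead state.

We only need to distinguish lengths 0, 1, …, 3, and '>3'. Chain s0 → s1 → s2 → s3 → s4 on every symbol, with s4 looping. Accepting states: {s0, s1, s2, s3}.
5 states suffice.
        0   1  
>* s0   s1  s1 
 * s1   s2  s2 
 * s2   s3  s3 
 * s3   s4  s4 
   s4   s4  s4 
(> = start, * = accepting)

start=s0; accept=s0,s1,s2,s3; s0-0>s1; s0-1>s1; s1-0>s2; s1-1>s2; s2-0>s3; s2-1>s3; s3-0>s4; s3-1>s4; s4-0>s4; s4-1>s4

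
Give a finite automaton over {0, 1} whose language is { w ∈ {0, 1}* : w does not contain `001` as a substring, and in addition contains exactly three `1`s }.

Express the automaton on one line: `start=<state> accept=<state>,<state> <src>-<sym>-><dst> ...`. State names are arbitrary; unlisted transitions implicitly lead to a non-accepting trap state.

Handle the two conditions separately and then intersect. The first has 4 states tracking partial matches of the forbidden pattern `001`; the second has 5 states tracking the count of `1`s, saturating at 4. A product state is a pair (one from each), accepting exactly when both do.
19 states suffice.
       0  1 
>  A   B  C 
   B   D  C 
   C   E  F 
   D   D  G 
   E   H  F 
   F   I  J 
   G   G  K 
   H   H  K 
   I   L  J 
 * J   M  N 
   K   K  O 
   L   L  O 
 * M   P  N 
   N   Q  N 
   O   O  R 
 * P   P  R 
   Q   S  N 
   R   R  R 
   S   S  R 
(> = start, * = accepting)

start=A accept=J,M,P A-0->B A-1->C B-0->D B-1->C C-0->E C-1->F D-0->D D-1->G E-0->H E-1->F F-0->I F-1->J G-0->G G-1->K H-0->H H-1->K I-0->L I-1->J J-0->M J-1->N K-0->K K-1->O L-0->L L-1->O M-0->P M-1->N N-0->Q N-1->N O-0->O O-1->R P-0->P P-1->R Q-0->S Q-1->N R-0->R R-1->R S-0->S S-1->R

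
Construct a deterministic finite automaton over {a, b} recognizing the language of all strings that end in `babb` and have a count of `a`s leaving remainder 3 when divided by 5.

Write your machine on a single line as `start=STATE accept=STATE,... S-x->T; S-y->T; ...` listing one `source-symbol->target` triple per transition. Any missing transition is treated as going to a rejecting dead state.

start=S0; accept=S8; S0-a->S1; S0-b->S0; S1-a->S2; S1-b->S1; S2-a->S3; S2-b->S4; S3-a->S5; S3-b->S3; S4-a->S6; S4-b->S4; S5-a->S0; S5-b->S5; S6-a->S5; S6-b->S7; S7-a->S5; S7-b->S8; S8-a->S5; S8-b->S3

Run two small machines in parallel and take their product. The first has 5 states tracking how much of the suffix `babb` has currently been matched; the second has 5 states tracking the count of `a`s modulo 5. A product state is a pair (one from each), accepting exactly when both do. Equivalent product states are then merged.
9 states suffice.
        a   b  
>  S0   S1  S0 
   S1   S2  S1 
   S2   S3  S4 
   S3   S5  S3 
   S4   S6  S4 
   S5   S0  S5 
   S6   S5  S7 
   S7   S5  S8 
 * S8   S5  S3 
(> = start, * = accepting)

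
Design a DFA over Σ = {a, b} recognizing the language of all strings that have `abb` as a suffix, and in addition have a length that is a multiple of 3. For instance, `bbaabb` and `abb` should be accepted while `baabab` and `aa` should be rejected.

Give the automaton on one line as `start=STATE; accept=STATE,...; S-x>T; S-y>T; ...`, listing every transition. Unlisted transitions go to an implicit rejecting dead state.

Run two small machines in parallel and take their product. The first has 4 states tracking how much of the suffix `abb` has currently been matched; the second has 3 states tracking the input length modulo 3. A product state is a pair (one from each), accepting exactly when both do.
With 12 states:
          a    b  
>  q0     q1   q2 
   q1     q3   q4 
   q2     q3   q5 
   q3     q6   q7 
   q4     q6   q8 
   q5     q6   q0 
   q6     q1   q9 
   q7     q1  q10 
 * q8     q1   q2 
   q9     q3  q11 
   q10    q3   q5 
   q11    q6   q0 
(> = start, * = accepting)

start=q0; accept=q8; q0-a>q1; q0-b>q2; q1-a>q3; q1-b>q4; q2-a>q3; q2-b>q5; q3-a>q6; q3-b>q7; q4-a>q6; q4-b>q8; q5-a>q6; q5-b>q0; q6-a>q1; q6-b>q9; q7-a>q1; q7-b>q10; q8-a>q1; q8-b>q2; q9-a>q3; q9-b>q11; q10-a>q3; q10-b>q5; q11-a>q6; q11-b>q0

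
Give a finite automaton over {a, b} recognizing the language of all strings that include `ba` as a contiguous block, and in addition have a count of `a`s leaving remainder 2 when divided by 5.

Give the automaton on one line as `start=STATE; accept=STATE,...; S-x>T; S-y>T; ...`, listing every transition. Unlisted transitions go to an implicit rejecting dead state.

start=S0; accept=S8; S0-a>S1; S0-b>S2; S1-a>S3; S1-b>S4; S2-a>S5; S2-b>S2; S3-a>S6; S3-b>S7; S4-a>S8; S4-b>S4; S5-a>S8; S5-b>S5; S6-a>S9; S6-b>S10; S7-a>S11; S7-b>S7; S8-a>S11; S8-b>S8; S9-a>S0; S9-b>S12; S10-a>S13; S10-b>S10; S11-a>S13; S11-b>S11; S12-a>S14; S12-b>S12; S13-a>S14; S13-b>S13; S14-a>S5; S14-b>S14

Handle the two conditions separately and then intersect. The first has 3 states tracking whether and how much of `ba` has been seen; the second has 5 states tracking the count of `a`s modulo 5. A product state is a pair (one from each), accepting exactly when both do.
With 15 states:
          a    b  
>  S0     S1   S2 
   S1     S3   S4 
   S2     S5   S2 
   S3     S6   S7 
   S4     S8   S4 
   S5     S8   S5 
   S6     S9  S10 
   S7    S11   S7 
 * S8    S11   S8 
   S9     S0  S12 
   S10   S13  S10 
   S11   S13  S11 
   S12   S14  S12 
   S13   S14  S13 
   S14    S5  S14 
(> = start, * = accepting)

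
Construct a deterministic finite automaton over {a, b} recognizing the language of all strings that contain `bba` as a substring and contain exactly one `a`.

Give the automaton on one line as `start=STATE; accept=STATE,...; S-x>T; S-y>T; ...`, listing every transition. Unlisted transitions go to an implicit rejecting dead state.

Run two small machines in parallel and take their product. One (4 states) tracks whether and how much of `bba` has been seen; the other (3 states) tracks the count of `a`s, saturating at 2. Each combined state is a pair, one component from each; accept when both components accept.
          a    b  
>  q0     q1   q2 
   q1     q3   q4 
   q2     q1   q5 
   q3     q3   q6 
   q4     q3   q7 
   q5     q8   q5 
   q6     q3   q9 
   q7    q10   q7 
 * q8    q10   q8 
   q9    q10   q9 
   q10   q10  q10 
(> = start, * = accepting)

start=q0; accept=q8; q0-a>q1; q0-b>q2; q1-a>q3; q1-b>q4; q2-a>q1; q2-b>q5; q3-a>q3; q3-b>q6; q4-a>q3; q4-b>q7; q5-a>q8; q5-b>q5; q6-a>q3; q6-b>q9; q7-a>q10; q7-b>q7; q8-a>q10; q8-b>q8; q9-a>q10; q9-b>q9; q10-a>q10; q10-b>q10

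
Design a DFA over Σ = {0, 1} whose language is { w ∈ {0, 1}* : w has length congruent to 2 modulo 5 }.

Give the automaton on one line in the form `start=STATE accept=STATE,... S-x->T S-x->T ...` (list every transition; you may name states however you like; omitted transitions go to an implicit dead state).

Count input length modulo 5: every symbol advances one step around the cycle A → B → C → D → E → A. Accept at C.
       0  1 
>  A   B  B 
   B   C  C 
 * C   D  D 
   D   E  E 
   E   A  A 
(> = start, * = accepting)

start=A accept=C A-0->B A-1->B B-0->C B-1->C C-0->D C-1->D D-0->E D-1->E E-0->A E-1->A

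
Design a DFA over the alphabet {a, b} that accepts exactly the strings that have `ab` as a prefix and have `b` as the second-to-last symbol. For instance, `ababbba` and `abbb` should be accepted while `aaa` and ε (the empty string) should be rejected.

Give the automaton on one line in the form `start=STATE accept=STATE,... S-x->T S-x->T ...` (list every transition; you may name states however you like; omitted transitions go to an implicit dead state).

Run two small machines in parallel and take their product. One (4 states) tracks whether the input so far still matches the prefix `ab`; the other (7 states) tracks the last 2 symbols read. Each combined state is a pair, one component from each; accept when both components accept. Minimizing collapses redundant product states.
7 states suffice.
        a   b  
>  s0   s1  s2 
   s1   s2  s3 
   s2   s2  s2 
   s3   s4  s5 
 * s4   s6  s3 
 * s5   s4  s5 
   s6   s6  s3 
(> = start, * = accepting)

start=s0 accept=s4,s5 s0-a->s1 s0-b->s2 s1-a->s2 s1-b->s3 s2-a->s2 s2-b->s2 s3-a->s4 s3-b->s5 s4-a->s6 s4-b->s3 s5-a->s4 s5-b->s5 s6-a->s6 s6-b->s3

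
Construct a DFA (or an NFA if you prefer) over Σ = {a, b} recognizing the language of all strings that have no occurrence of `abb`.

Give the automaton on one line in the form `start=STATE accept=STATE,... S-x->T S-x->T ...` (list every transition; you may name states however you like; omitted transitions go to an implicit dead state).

Track partial matches of the forbidden pattern `abb`. State q3 is a dead state reached once `abb` has occurred; every other state accepts. q0 means no part of `abb` is currently matched.
        a   b  
>* q0   q1  q0 
 * q1   q1  q2 
 * q2   q1  q3 
   q3   q3  q3 
(> = start, * = accepting)

start=q0 accept=q0,q1,q2 q0-a->q1 q0-b->q0 q1-a->q1 q1-b->q2 q2-a->q1 q2-b->q3 q3-a->q3 q3-b->q3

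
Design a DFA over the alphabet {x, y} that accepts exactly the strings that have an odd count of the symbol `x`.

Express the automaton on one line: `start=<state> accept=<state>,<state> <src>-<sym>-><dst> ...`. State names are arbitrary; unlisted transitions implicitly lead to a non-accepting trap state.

start=q0 accept=q1 q0-x->q1 q0-y->q0 q1-x->q0 q1-y->q1

Keep the running count of `x`s modulo 2: each `x` advances along the cycle q0 → q1 → q0 while other symbols loop. Accept at q1.
        x   y  
>  q0   q1  q0 
 * q1   q0  q1 
(> = start, * = accepting)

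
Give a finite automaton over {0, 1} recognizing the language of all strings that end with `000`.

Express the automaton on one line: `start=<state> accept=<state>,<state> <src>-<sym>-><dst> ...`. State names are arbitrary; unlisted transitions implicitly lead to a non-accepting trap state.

start=A accept=D A-0->B A-1->A B-0->C B-1->A C-0->D C-1->A D-0->D D-1->A

Let each state record the length of the longest suffix of the input read so far that is also a prefix of `000`. B means the last symbol is `0`; C means the last 2 symbols are `00`; D means the last 3 symbols are `000`. Accept only at D, where the string currently ends in `000`.
       0  1 
>  A   B  A 
   B   C  A 
   C   D  A 
 * D   D  A 
(> = start, * = accepting)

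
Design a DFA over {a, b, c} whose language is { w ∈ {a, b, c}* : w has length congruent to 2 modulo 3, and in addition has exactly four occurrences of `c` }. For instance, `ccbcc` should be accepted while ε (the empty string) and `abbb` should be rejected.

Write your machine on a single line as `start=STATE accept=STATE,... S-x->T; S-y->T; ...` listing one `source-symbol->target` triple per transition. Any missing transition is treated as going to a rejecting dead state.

Run two small machines in parallel and take their product. The first has 3 states tracking the input length modulo 3; the second has 6 states tracking the count of `c`s, saturating at 5. A product state is a pair (one from each), accepting exactly when both do. Equivalent product states are then merged.
          a    b    c  
>  S0     S1   S1   S2 
   S1     S3   S3   S4 
   S2     S4   S4   S5 
   S3     S0   S0   S6 
   S4     S6   S6   S7 
   S5     S7   S7   S8 
   S6     S2   S2   S9 
   S7     S9   S9  S10 
   S8    S10  S10  S11 
   S9     S5   S5  S12 
   S10   S12  S12  S13 
   S11   S13  S13  S14 
   S12    S8   S8  S15 
 * S13   S15  S15  S14 
   S14   S14  S14  S14 
   S15   S11  S11  S14 
(> = start, * = accepting)

start=S0; accept=S13; S0-a->S1; S0-b->S1; S0-c->S2; S1-a->S3; S1-b->S3; S1-c->S4; S2-a->S4; S2-b->S4; S2-c->S5; S3-a->S0; S3-b->S0; S3-c->S6; S4-a->S6; S4-b->S6; S4-c->S7; S5-a->S7; S5-b->S7; S5-c->S8; S6-a->S2; S6-b->S2; S6-c->S9; S7-a->S9; S7-b->S9; S7-c->S10; S8-a->S10; S8-b->S10; S8-c->S11; S9-a->S5; S9-b->S5; S9-c->S12; S10-a->S12; S10-b->S12; S10-c->S13; S11-a->S13; S11-b->S13; S11-c->S14; S12-a->S8; S12-b->S8; S12-c->S15; S13-a->S15; S13-b->S15; S13-c->S14; S14-a->S14; S14-b->S14; S14-c->S14; S15-a->S11; S15-b->S11; S15-c->S14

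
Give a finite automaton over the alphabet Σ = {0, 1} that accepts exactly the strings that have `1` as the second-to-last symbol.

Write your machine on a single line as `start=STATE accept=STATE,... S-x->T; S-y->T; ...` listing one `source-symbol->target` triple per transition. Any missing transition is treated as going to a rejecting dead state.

A DFA must remember the last 2 symbols (since which symbol is second-to-last isn't known until the input ends). Use one state per possible window of the last ≤2 symbols; accept from those whose window starts with `1`.
7 states suffice.
        0   1  
>  q0   q1  q2 
   q1   q3  q4 
   q2   q5  q6 
   q3   q3  q4 
   q4   q5  q6 
 * q5   q3  q4 
 * q6   q5  q6 
(> = start, * = accepting)

start=q0; accept=q5,q6; q0-0->q1; q0-1->q2; q1-0->q3; q1-1->q4; q2-0->q5; q2-1->q6; q3-0->q3; q3-1->q4; q4-0->q5; q4-1->q6; q5-0->q3; q5-1->q4; q6-0->q5; q6-1->q6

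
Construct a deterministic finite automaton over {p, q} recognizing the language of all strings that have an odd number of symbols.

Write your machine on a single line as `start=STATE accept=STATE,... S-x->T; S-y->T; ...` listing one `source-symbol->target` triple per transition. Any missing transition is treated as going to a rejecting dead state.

Only the length mod 2 matters, so use a 2-cycle: from any state, every input symbol moves to the next state, wrapping S1 back to S0. Mark S1 accepting.
With 2 states:
        p   q  
>  S0   S1  S1 
 * S1   S0  S0 
(> = start, * = accepting)

start=S0; accept=S1; S0-p->S1; S0-q->S1; S1-p->S0; S1-q->S0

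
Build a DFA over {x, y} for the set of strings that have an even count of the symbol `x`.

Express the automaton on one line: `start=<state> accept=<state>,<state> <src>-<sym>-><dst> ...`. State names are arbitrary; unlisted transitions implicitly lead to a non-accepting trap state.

start=q0 accept=q0 q0-x->q1 q0-y->q0 q1-x->q0 q1-y->q1

Keep the running count of `x`s modulo 2: each `x` advances along the cycle q0 → q1 → q0 while other symbols loop. Accept at q0.
2 states suffice.
        x   y  
>* q0   q1  q0 
   q1   q0  q1 
(> = start, * = accepting)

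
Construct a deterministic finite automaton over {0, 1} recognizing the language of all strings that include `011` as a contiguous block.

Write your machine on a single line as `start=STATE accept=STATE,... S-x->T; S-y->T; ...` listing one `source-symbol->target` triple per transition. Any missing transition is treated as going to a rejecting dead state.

Track how much of `011` has been matched so far: state q0 is no progress, q3 is the absorbing accept state reached once `011` has occurred. Intermediate states record partial matches; on a mismatch, fall back to the longest reusable overlap.
A 4-state machine:
        0   1  
>  q0   q1  q0 
   q1   q1  q2 
   q2   q1  q3 
 * q3   q3  q3 
(> = start, * = accepting)

start=q0; accept=q3; q0-0->q1; q0-1->q0; q1-0->q1; q1-1->q2; q2-0->q1; q2-1->q3; q3-0->q3; q3-1->q3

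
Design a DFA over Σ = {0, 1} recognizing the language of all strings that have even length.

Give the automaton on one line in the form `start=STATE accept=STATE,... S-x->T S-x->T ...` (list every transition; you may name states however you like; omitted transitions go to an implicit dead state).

start=A accept=A A-0->B A-1->B B-0->A B-1->A

Count input length modulo 2: every symbol advances one step around the cycle A → B → A. Accept at A.
A 2-state machine:
       0  1 
>* A   B  B 
   B   A  A 
(> = start, * = accepting)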